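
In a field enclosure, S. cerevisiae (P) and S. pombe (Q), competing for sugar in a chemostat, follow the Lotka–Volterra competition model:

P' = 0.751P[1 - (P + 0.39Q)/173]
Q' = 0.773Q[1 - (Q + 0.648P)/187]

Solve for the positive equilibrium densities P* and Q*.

P* ≈ 134, Q* ≈ 100

Setting both brackets to zero gives the nullclines P + 0.39Q = 173 and 0.648P + Q = 187.
Substituting Q = 187 - 0.648P into the first: P(1 - 0.39·0.648) = 173 - 0.39·187.
So P* = 100/0.747 = 134, and then Q* = 187 - 0.648·134 = 100.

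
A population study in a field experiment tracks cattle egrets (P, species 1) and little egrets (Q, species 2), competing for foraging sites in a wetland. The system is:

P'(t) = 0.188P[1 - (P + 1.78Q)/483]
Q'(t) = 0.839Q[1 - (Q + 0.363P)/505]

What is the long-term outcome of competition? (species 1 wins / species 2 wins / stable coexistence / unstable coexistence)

species 2 excludes species 1

Compare the nullcline intercepts: K1/α12 = 483/1.78 = 271 < K2 = 505; K2/α21 = 505/0.363 = 1390 > K1 = 483.
Since the inequalities point opposite ways, species 2 can invade but species 1 cannot.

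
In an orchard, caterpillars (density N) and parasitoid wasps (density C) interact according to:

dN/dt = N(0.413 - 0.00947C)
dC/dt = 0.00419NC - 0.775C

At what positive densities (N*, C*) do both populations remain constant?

Set dC/dt = 0 with C > 0: 0.00419N - 0.775 = 0, so N* = 0.775/0.00419 = 185.
Set dN/dt = 0 with N > 0: 0.413 - 0.00947C = 0, so C* = 0.413/0.00947 = 43.6.

N* ≈ 185, C* ≈ 43.6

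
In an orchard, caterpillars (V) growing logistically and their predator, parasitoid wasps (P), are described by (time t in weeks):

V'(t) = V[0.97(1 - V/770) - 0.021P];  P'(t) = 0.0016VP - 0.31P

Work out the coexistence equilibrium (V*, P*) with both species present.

V* ≈ 194, P* ≈ 34.6

From dP/dt = 0 with P > 0: 0.0016V* = 0.31, so V* = 194.
Substitute into dV/dt = 0: 0.97(1 - 194/770) = 0.021P*.
The bracket is 0.748, giving P* = 0.726/0.021 = 34.6.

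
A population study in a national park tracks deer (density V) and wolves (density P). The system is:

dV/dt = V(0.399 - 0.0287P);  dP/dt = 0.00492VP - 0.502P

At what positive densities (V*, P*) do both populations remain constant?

Set dP/dt = 0 with P > 0: 0.00492V - 0.502 = 0, so V* = 0.502/0.00492 = 102.
Set dV/dt = 0 with V > 0: 0.399 - 0.0287P = 0, so P* = 0.399/0.0287 = 13.9.

V* ≈ 102, P* ≈ 13.9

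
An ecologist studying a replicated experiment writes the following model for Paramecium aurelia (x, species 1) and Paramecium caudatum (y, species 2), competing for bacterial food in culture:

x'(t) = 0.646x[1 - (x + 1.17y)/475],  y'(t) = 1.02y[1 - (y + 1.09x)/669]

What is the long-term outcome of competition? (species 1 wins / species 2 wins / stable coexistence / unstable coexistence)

species 2 excludes species 1

Compare the nullcline intercepts: K1/α12 = 475/1.17 = 406 < K2 = 669; K2/α21 = 669/1.09 = 614 > K1 = 475.
Since the inequalities point opposite ways, species 2 can invade but species 1 cannot.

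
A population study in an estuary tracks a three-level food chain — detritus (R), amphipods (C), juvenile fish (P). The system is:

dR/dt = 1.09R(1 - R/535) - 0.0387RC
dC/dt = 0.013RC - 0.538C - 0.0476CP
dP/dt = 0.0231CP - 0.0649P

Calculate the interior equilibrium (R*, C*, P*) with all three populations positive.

From dP/dt = 0: 0.0231C* = 0.0649, so C* = 2.81.
From dR/dt = 0: 1.09(1 - R*/535) = 0.0387·2.81, giving R* = 535·(1 - 0.0998) = 482.
From dC/dt = 0: 0.013·482 - 0.538 = 0.0476P*, so P* = 5.72/0.0476 = 120.

R* ≈ 482, C* ≈ 2.81, P* ≈ 120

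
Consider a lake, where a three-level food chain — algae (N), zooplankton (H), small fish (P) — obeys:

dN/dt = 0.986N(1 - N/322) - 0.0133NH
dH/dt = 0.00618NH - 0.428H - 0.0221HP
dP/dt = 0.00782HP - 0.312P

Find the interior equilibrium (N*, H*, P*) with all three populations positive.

N* ≈ 149, H* ≈ 39.9, P* ≈ 22.2

From dP/dt = 0: 0.00782H* = 0.312, so H* = 39.9.
From dN/dt = 0: 0.986(1 - N*/322) = 0.0133·39.9, giving N* = 322·(1 - 0.538) = 149.
From dH/dt = 0: 0.00618·149 - 0.428 = 0.0221P*, so P* = 0.491/0.0221 = 22.2.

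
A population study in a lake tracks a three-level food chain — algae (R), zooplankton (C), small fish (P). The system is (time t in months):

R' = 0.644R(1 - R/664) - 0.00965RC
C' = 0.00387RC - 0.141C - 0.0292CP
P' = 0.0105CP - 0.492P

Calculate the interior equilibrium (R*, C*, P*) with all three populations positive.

R* ≈ 198, C* ≈ 46.9, P* ≈ 21.4

From dP/dt = 0: 0.0105C* = 0.492, so C* = 46.9.
From dR/dt = 0: 0.644(1 - R*/664) = 0.00965·46.9, giving R* = 664·(1 - 0.702) = 198.
From dC/dt = 0: 0.00387·198 - 0.141 = 0.0292P*, so P* = 0.624/0.0292 = 21.4.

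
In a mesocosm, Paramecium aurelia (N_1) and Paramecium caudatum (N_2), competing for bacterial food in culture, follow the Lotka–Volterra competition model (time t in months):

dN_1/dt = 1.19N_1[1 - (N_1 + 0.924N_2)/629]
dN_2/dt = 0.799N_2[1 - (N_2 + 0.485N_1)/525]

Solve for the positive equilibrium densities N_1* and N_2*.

Setting both brackets to zero gives the nullclines N_1 + 0.924N_2 = 629 and 0.485N_1 + N_2 = 525.
Substituting N_2 = 525 - 0.485N_1 into the first: N_1(1 - 0.924·0.485) = 629 - 0.924·525.
So N_1* = 144/0.552 = 261, and then N_2* = 525 - 0.485·261 = 399.

N_1* ≈ 261, N_2* ≈ 399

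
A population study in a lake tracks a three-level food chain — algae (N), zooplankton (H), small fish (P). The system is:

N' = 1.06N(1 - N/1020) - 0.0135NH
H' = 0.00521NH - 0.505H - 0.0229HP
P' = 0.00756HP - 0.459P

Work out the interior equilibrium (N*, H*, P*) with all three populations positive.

From dP/dt = 0: 0.00756H* = 0.459, so H* = 60.7.
From dN/dt = 0: 1.06(1 - N*/1020) = 0.0135·60.7, giving N* = 1020·(1 - 0.773) = 231.
From dH/dt = 0: 0.00521·231 - 0.505 = 0.0229P*, so P* = 0.7/0.0229 = 30.6.

N* ≈ 231, H* ≈ 60.7, P* ≈ 30.6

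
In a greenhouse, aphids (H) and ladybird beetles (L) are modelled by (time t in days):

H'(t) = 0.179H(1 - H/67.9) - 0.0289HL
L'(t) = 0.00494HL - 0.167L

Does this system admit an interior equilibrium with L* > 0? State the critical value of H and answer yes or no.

Threshold H = 33.8; K > 33.8, so yes, the predator persists.

The predator equation gives dL/dt > 0 only when H > 0.167/0.00494 = 33.8.
Without the predator, H → K = 67.9. Since 67.9 > 33.8, the predator can invade and persist.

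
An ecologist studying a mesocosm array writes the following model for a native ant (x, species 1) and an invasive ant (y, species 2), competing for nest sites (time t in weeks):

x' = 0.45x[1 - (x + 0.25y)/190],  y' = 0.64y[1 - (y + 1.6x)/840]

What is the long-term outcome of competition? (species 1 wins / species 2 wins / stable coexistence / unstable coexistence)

Compare the nullcline intercepts: K1/α12 = 190/0.25 = 760 < K2 = 840; K2/α21 = 840/1.6 = 525 > K1 = 190.
Since the inequalities point opposite ways, species 2 can invade but species 1 cannot.

species 2 excludes species 1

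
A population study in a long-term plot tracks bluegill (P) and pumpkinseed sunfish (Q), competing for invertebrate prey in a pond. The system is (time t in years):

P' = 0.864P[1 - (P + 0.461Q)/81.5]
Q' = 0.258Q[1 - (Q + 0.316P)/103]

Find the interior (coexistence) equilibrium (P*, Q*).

P* ≈ 39.8, Q* ≈ 90.4

Setting both brackets to zero gives the nullclines P + 0.461Q = 81.5 and 0.316P + Q = 103.
Substituting Q = 103 - 0.316P into the first: P(1 - 0.461·0.316) = 81.5 - 0.461·103.
So P* = 34/0.854 = 39.8, and then Q* = 103 - 0.316·39.8 = 90.4.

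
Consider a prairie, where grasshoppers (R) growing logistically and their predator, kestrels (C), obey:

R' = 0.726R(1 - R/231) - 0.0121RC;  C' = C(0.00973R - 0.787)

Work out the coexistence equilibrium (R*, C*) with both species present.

From dC/dt = 0 with C > 0: 0.00973R* = 0.787, so R* = 80.9.
Substitute into dR/dt = 0: 0.726(1 - 80.9/231) = 0.0121C*.
The bracket is 0.65, giving C* = 0.472/0.0121 = 39.

R* ≈ 80.9, C* ≈ 39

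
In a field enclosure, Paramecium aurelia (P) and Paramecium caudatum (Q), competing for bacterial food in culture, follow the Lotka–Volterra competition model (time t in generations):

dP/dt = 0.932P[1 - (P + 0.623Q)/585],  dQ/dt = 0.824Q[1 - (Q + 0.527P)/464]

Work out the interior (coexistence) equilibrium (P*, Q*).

Setting both brackets to zero gives the nullclines P + 0.623Q = 585 and 0.527P + Q = 464.
Substituting Q = 464 - 0.527P into the first: P(1 - 0.623·0.527) = 585 - 0.623·464.
So P* = 296/0.672 = 441, and then Q* = 464 - 0.527·441 = 232.

P* ≈ 441, Q* ≈ 232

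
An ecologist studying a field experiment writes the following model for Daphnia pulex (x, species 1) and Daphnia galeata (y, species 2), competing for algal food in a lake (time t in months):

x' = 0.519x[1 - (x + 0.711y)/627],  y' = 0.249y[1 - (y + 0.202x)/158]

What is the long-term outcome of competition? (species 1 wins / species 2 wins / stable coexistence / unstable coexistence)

stable coexistence

Compare the nullcline intercepts: K1/α12 = 627/0.711 = 882 > K2 = 158; K2/α21 = 158/0.202 = 782 > K1 = 627.
Since both inequalities hold, each species can invade when rare, so the interior equilibrium is stable.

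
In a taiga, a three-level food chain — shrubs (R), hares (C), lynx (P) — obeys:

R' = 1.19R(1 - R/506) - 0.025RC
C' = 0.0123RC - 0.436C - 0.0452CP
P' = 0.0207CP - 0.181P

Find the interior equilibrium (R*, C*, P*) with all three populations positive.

R* ≈ 413, C* ≈ 8.74, P* ≈ 103

From dP/dt = 0: 0.0207C* = 0.181, so C* = 8.74.
From dR/dt = 0: 1.19(1 - R*/506) = 0.025·8.74, giving R* = 506·(1 - 0.184) = 413.
From dC/dt = 0: 0.0123·413 - 0.436 = 0.0452P*, so P* = 4.64/0.0452 = 103.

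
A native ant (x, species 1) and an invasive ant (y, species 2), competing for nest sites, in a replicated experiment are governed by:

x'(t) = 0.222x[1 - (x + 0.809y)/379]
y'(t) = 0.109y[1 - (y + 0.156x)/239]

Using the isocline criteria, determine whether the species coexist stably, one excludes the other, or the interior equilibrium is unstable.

stable coexistence

Compare the nullcline intercepts: K1/α12 = 379/0.809 = 468 > K2 = 239; K2/α21 = 239/0.156 = 1530 > K1 = 379.
Since both inequalities hold, each species can invade when rare, so the interior equilibrium is stable.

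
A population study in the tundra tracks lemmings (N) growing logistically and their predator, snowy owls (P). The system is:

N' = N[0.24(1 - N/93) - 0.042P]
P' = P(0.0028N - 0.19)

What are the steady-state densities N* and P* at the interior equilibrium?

N* ≈ 67.9, P* ≈ 1.54

From dP/dt = 0 with P > 0: 0.0028N* = 0.19, so N* = 67.9.
Substitute into dN/dt = 0: 0.24(1 - 67.9/93) = 0.042P*.
The bracket is 0.27, giving P* = 0.0649/0.042 = 1.54.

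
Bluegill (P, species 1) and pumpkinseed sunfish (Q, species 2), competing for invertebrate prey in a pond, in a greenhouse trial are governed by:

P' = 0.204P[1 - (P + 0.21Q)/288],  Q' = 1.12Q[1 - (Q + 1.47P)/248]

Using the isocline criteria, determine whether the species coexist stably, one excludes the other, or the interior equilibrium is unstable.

Compare the nullcline intercepts: K1/α12 = 288/0.21 = 1370 > K2 = 248; K2/α21 = 248/1.47 = 169 < K1 = 288.
Since the inequalities point opposite ways, species 1 can invade but species 2 cannot.

species 1 excludes species 2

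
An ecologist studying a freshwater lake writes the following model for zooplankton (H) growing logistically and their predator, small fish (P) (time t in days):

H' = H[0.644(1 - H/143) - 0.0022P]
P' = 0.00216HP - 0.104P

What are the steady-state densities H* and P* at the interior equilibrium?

H* ≈ 48.1, P* ≈ 194

From dP/dt = 0 with P > 0: 0.00216H* = 0.104, so H* = 48.1.
Substitute into dH/dt = 0: 0.644(1 - 48.1/143) = 0.0022P*.
The bracket is 0.663, giving P* = 0.427/0.0022 = 194.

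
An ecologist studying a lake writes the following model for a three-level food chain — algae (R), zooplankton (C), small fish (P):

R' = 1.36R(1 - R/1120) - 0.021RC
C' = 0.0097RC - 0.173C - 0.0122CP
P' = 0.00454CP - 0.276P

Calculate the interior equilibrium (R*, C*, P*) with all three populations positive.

From dP/dt = 0: 0.00454C* = 0.276, so C* = 60.8.
From dR/dt = 0: 1.36(1 - R*/1120) = 0.021·60.8, giving R* = 1120·(1 - 0.939) = 68.6.
From dC/dt = 0: 0.0097·68.6 - 0.173 = 0.0122P*, so P* = 0.493/0.0122 = 40.4.

R* ≈ 68.6, C* ≈ 60.8, P* ≈ 40.4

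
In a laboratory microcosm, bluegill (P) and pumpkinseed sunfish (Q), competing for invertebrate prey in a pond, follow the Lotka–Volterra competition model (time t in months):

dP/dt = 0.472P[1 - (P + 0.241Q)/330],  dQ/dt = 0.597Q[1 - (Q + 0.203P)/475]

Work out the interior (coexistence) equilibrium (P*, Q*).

P* ≈ 227, Q* ≈ 429

Setting both brackets to zero gives the nullclines P + 0.241Q = 330 and 0.203P + Q = 475.
Substituting Q = 475 - 0.203P into the first: P(1 - 0.241·0.203) = 330 - 0.241·475.
So P* = 216/0.951 = 227, and then Q* = 475 - 0.203·227 = 429.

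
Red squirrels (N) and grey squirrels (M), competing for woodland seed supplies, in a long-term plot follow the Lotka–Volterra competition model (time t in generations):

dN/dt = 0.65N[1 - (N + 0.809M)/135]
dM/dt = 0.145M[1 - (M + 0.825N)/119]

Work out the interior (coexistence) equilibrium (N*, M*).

N* ≈ 116, M* ≈ 22.9

Setting both brackets to zero gives the nullclines N + 0.809M = 135 and 0.825N + M = 119.
Substituting M = 119 - 0.825N into the first: N(1 - 0.809·0.825) = 135 - 0.809·119.
So N* = 38.7/0.333 = 116, and then M* = 119 - 0.825·116 = 22.9.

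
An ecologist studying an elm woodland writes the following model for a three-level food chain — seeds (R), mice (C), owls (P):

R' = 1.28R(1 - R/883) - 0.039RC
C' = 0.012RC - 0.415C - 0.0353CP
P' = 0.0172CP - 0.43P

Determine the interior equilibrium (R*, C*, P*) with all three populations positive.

From dP/dt = 0: 0.0172C* = 0.43, so C* = 25.
From dR/dt = 0: 1.28(1 - R*/883) = 0.039·25, giving R* = 883·(1 - 0.762) = 210.
From dC/dt = 0: 0.012·210 - 0.415 = 0.0353P*, so P* = 2.11/0.0353 = 59.8.

R* ≈ 210, C* ≈ 25, P* ≈ 59.8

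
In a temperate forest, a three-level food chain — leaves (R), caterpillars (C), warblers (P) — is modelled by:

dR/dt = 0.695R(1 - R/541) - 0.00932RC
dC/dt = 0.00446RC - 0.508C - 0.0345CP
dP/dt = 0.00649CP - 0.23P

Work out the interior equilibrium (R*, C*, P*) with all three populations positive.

From dP/dt = 0: 0.00649C* = 0.23, so C* = 35.4.
From dR/dt = 0: 0.695(1 - R*/541) = 0.00932·35.4, giving R* = 541·(1 - 0.475) = 284.
From dC/dt = 0: 0.00446·284 - 0.508 = 0.0345P*, so P* = 0.758/0.0345 = 22.

R* ≈ 284, C* ≈ 35.4, P* ≈ 22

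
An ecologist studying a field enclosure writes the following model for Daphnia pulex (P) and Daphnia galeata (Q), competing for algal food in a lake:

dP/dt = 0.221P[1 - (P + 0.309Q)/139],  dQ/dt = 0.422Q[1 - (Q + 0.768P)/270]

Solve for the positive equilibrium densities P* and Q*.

P* ≈ 72.9, Q* ≈ 214

Setting both brackets to zero gives the nullclines P + 0.309Q = 139 and 0.768P + Q = 270.
Substituting Q = 270 - 0.768P into the first: P(1 - 0.309·0.768) = 139 - 0.309·270.
So P* = 55.6/0.763 = 72.9, and then Q* = 270 - 0.768·72.9 = 214.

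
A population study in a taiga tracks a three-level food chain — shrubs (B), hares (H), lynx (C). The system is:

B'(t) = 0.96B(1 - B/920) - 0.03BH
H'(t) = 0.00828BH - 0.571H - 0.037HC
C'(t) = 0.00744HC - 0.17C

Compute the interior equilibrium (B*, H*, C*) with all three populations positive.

B* ≈ 263, H* ≈ 22.8, C* ≈ 43.4

From dC/dt = 0: 0.00744H* = 0.17, so H* = 22.8.
From dB/dt = 0: 0.96(1 - B*/920) = 0.03·22.8, giving B* = 920·(1 - 0.714) = 263.
From dH/dt = 0: 0.00828·263 - 0.571 = 0.037C*, so C* = 1.61/0.037 = 43.4.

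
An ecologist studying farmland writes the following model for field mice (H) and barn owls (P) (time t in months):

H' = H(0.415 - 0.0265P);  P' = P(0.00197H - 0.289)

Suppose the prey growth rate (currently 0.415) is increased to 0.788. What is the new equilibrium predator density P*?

At the interior fixed point, setting dH/dt = 0 with H > 0 fixes P* = (prey growth rate)/(HP coefficient) — independent of the other coefficients.
With the change, P* = 0.788/0.0265 = 29.7; it rises from 15.7.

P* ≈ 29.7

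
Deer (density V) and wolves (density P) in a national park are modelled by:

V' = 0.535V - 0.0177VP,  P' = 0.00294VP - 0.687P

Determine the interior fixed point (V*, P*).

V* ≈ 234, P* ≈ 30.2

Set dP/dt = 0 with P > 0: 0.00294V - 0.687 = 0, so V* = 0.687/0.00294 = 234.
Set dV/dt = 0 with V > 0: 0.535 - 0.0177P = 0, so P* = 0.535/0.0177 = 30.2.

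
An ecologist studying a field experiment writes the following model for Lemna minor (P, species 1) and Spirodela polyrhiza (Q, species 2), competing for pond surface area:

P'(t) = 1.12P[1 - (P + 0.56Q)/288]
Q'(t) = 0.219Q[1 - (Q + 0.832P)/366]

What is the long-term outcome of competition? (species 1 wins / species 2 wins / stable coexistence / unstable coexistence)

stable coexistence

Compare the nullcline intercepts: K1/α12 = 288/0.56 = 514 > K2 = 366; K2/α21 = 366/0.832 = 440 > K1 = 288.
Since both inequalities hold, each species can invade when rare, so the interior equilibrium is stable.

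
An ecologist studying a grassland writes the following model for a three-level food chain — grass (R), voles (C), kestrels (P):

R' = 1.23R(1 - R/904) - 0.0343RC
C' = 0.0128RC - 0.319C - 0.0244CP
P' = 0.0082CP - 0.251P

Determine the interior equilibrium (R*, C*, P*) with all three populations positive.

R* ≈ 132, C* ≈ 30.6, P* ≈ 56.4

From dP/dt = 0: 0.0082C* = 0.251, so C* = 30.6.
From dR/dt = 0: 1.23(1 - R*/904) = 0.0343·30.6, giving R* = 904·(1 - 0.854) = 132.
From dC/dt = 0: 0.0128·132 - 0.319 = 0.0244P*, so P* = 1.38/0.0244 = 56.4.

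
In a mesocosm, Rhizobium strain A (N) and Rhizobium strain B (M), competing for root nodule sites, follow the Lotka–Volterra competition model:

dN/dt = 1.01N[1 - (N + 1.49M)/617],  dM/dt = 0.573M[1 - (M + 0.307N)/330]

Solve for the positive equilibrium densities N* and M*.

Setting both brackets to zero gives the nullclines N + 1.49M = 617 and 0.307N + M = 330.
Substituting M = 330 - 0.307N into the first: N(1 - 1.49·0.307) = 617 - 1.49·330.
So N* = 125/0.543 = 231, and then M* = 330 - 0.307·231 = 259.

N* ≈ 231, M* ≈ 259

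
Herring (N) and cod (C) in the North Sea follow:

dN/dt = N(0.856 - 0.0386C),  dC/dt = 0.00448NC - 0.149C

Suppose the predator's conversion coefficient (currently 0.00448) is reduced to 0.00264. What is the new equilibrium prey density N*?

At the interior fixed point, setting dC/dt = 0 with C > 0 fixes N* = (predator death rate)/(NC coefficient) — independent of the other coefficients.
With the change, N* = 0.149/0.00264 = 56.4; it rises from 33.3.

N* ≈ 56.4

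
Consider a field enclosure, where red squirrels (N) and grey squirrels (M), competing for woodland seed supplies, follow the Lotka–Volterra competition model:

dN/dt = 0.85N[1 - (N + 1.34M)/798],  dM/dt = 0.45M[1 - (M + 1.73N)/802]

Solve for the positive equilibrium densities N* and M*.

N* ≈ 210, M* ≈ 439

Setting both brackets to zero gives the nullclines N + 1.34M = 798 and 1.73N + M = 802.
Substituting M = 802 - 1.73N into the first: N(1 - 1.34·1.73) = 798 - 1.34·802.
So N* = -277/-1.32 = 210, and then M* = 802 - 1.73·210 = 439.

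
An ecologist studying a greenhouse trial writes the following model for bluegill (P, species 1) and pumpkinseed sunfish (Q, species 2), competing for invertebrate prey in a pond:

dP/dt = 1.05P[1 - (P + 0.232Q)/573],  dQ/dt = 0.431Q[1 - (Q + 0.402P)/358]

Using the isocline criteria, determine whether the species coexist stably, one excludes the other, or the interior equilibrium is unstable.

stable coexistence

Compare the nullcline intercepts: K1/α12 = 573/0.232 = 2470 > K2 = 358; K2/α21 = 358/0.402 = 891 > K1 = 573.
Since both inequalities hold, each species can invade when rare, so the interior equilibrium is stable.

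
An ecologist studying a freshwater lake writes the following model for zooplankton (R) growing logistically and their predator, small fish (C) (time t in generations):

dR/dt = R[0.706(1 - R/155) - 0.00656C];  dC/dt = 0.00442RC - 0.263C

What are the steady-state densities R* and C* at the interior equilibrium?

R* ≈ 59.5, C* ≈ 66.3

From dC/dt = 0 with C > 0: 0.00442R* = 0.263, so R* = 59.5.
Substitute into dR/dt = 0: 0.706(1 - 59.5/155) = 0.00656C*.
The bracket is 0.616, giving C* = 0.435/0.00656 = 66.3.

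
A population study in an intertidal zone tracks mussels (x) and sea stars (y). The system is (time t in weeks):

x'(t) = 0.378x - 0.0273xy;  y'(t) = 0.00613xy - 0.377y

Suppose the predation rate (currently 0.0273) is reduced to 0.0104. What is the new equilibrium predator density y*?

y* ≈ 36.3

At the interior fixed point, setting dx/dt = 0 with x > 0 fixes y* = (prey growth rate)/(xy coefficient) — independent of the other coefficients.
With the change, y* = 0.378/0.0104 = 36.3; it rises from 13.8.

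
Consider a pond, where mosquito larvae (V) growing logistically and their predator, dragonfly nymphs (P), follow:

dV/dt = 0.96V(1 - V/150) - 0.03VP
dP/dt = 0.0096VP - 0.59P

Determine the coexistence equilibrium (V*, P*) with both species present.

V* ≈ 61.5, P* ≈ 18.9

From dP/dt = 0 with P > 0: 0.0096V* = 0.59, so V* = 61.5.
Substitute into dV/dt = 0: 0.96(1 - 61.5/150) = 0.03P*.
The bracket is 0.59, giving P* = 0.567/0.03 = 18.9.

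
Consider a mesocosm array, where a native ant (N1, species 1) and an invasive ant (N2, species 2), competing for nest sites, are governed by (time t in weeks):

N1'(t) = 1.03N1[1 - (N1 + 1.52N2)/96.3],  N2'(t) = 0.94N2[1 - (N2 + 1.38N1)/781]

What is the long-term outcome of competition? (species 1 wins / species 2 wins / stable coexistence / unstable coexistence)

Compare the nullcline intercepts: K1/α12 = 96.3/1.52 = 63.4 < K2 = 781; K2/α21 = 781/1.38 = 566 > K1 = 96.3.
Since the inequalities point opposite ways, species 2 can invade but species 1 cannot.

species 2 excludes species 1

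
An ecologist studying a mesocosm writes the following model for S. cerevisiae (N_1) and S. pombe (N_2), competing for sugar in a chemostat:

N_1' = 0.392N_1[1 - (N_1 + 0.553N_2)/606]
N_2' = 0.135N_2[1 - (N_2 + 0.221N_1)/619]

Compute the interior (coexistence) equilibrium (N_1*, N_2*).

Setting both brackets to zero gives the nullclines N_1 + 0.553N_2 = 606 and 0.221N_1 + N_2 = 619.
Substituting N_2 = 619 - 0.221N_1 into the first: N_1(1 - 0.553·0.221) = 606 - 0.553·619.
So N_1* = 264/0.878 = 300, and then N_2* = 619 - 0.221·300 = 553.

N_1* ≈ 300, N_2* ≈ 553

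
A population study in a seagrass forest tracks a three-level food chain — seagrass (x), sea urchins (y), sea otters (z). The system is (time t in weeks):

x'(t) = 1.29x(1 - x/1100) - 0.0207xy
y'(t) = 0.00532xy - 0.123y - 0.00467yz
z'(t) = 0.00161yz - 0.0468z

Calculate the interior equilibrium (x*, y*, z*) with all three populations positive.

From dz/dt = 0: 0.00161y* = 0.0468, so y* = 29.1.
From dx/dt = 0: 1.29(1 - x*/1100) = 0.0207·29.1, giving x* = 1100·(1 - 0.466) = 587.
From dy/dt = 0: 0.00532·587 - 0.123 = 0.00467z*, so z* = 3/0.00467 = 642.

x* ≈ 587, y* ≈ 29.1, z* ≈ 642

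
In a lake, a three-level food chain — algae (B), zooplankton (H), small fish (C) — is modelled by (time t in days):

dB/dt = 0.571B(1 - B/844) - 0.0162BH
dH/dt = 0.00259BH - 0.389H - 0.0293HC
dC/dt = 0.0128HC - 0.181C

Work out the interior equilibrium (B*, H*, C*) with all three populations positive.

B* ≈ 505, H* ≈ 14.1, C* ≈ 31.4

From dC/dt = 0: 0.0128H* = 0.181, so H* = 14.1.
From dB/dt = 0: 0.571(1 - B*/844) = 0.0162·14.1, giving B* = 844·(1 - 0.401) = 505.
From dH/dt = 0: 0.00259·505 - 0.389 = 0.0293C*, so C* = 0.92/0.0293 = 31.4.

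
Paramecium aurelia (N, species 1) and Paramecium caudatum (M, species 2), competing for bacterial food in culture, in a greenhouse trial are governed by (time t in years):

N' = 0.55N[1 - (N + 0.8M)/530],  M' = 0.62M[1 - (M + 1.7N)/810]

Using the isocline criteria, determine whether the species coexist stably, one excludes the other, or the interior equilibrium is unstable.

unstable coexistence (outcome depends on initial conditions)

Compare the nullcline intercepts: K1/α12 = 530/0.8 = 662 < K2 = 810; K2/α21 = 810/1.7 = 476 < K1 = 530.
Since both are reversed, neither can invade when rare; the interior point is a saddle.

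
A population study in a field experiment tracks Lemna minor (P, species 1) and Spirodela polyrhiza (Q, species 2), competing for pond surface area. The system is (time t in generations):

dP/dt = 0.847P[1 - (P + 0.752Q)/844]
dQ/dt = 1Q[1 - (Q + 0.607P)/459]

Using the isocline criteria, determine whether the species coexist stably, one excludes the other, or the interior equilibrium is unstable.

species 1 excludes species 2

Compare the nullcline intercepts: K1/α12 = 844/0.752 = 1120 > K2 = 459; K2/α21 = 459/0.607 = 756 < K1 = 844.
Since the inequalities point opposite ways, species 1 can invade but species 2 cannot.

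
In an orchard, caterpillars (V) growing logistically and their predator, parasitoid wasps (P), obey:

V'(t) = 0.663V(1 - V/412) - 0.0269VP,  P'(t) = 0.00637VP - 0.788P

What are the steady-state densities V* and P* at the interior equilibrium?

V* ≈ 124, P* ≈ 17.2

From dP/dt = 0 with P > 0: 0.00637V* = 0.788, so V* = 124.
Substitute into dV/dt = 0: 0.663(1 - 124/412) = 0.0269P*.
The bracket is 0.7, giving P* = 0.464/0.0269 = 17.2.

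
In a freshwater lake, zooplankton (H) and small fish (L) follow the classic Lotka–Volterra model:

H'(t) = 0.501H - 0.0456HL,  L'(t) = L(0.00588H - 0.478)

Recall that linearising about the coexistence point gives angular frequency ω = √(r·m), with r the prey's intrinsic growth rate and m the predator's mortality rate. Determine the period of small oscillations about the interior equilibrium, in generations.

T ≈ 12.8 generations

Here r = 0.501 and m = 0.478, so r·m = 0.239.
ω = √0.239 = 0.489 per generation, hence T = 2π/ω ≈ 12.8 generations.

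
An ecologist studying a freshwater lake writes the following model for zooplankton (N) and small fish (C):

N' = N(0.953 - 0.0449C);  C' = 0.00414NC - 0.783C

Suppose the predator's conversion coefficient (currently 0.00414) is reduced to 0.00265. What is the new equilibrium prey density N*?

N* ≈ 295

At the interior fixed point, setting dC/dt = 0 with C > 0 fixes N* = (predator death rate)/(NC coefficient) — independent of the other coefficients.
With the change, N* = 0.783/0.00265 = 295; it rises from 189.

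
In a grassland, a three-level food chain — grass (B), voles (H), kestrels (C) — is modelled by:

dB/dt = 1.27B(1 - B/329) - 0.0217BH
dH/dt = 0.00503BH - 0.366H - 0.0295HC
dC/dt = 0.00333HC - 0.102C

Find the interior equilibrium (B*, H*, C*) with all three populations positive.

B* ≈ 157, H* ≈ 30.6, C* ≈ 14.3

From dC/dt = 0: 0.00333H* = 0.102, so H* = 30.6.
From dB/dt = 0: 1.27(1 - B*/329) = 0.0217·30.6, giving B* = 329·(1 - 0.523) = 157.
From dH/dt = 0: 0.00503·157 - 0.366 = 0.0295C*, so C* = 0.423/0.0295 = 14.3.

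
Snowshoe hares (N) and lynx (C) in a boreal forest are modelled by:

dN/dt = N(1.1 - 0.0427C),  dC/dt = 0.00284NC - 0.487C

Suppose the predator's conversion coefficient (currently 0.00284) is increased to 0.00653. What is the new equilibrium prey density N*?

N* ≈ 74.6

At the interior fixed point, setting dC/dt = 0 with C > 0 fixes N* = (predator death rate)/(NC coefficient) — independent of the other coefficients.
With the change, N* = 0.487/0.00653 = 74.6; it falls from 171.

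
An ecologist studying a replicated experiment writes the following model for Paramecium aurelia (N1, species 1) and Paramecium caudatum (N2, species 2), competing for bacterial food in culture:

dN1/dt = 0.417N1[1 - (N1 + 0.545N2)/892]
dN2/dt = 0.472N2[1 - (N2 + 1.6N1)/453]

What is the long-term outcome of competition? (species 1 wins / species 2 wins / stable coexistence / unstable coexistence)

species 1 excludes species 2

Compare the nullcline intercepts: K1/α12 = 892/0.545 = 1640 > K2 = 453; K2/α21 = 453/1.6 = 283 < K1 = 892.
Since the inequalities point opposite ways, species 1 can invade but species 2 cannot.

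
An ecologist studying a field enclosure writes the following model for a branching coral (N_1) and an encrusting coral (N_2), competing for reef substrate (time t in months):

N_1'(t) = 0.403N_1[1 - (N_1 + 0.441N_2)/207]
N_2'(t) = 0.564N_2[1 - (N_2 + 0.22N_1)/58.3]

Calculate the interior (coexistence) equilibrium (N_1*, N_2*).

N_1* ≈ 201, N_2* ≈ 14.1

Setting both brackets to zero gives the nullclines N_1 + 0.441N_2 = 207 and 0.22N_1 + N_2 = 58.3.
Substituting N_2 = 58.3 - 0.22N_1 into the first: N_1(1 - 0.441·0.22) = 207 - 0.441·58.3.
So N_1* = 181/0.903 = 201, and then N_2* = 58.3 - 0.22·201 = 14.1.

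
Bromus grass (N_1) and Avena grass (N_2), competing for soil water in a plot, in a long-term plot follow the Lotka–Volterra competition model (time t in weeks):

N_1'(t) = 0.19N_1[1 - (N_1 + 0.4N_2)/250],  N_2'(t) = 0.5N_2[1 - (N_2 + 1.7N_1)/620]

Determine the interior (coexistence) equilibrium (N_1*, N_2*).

N_1* ≈ 6.25, N_2* ≈ 609

Setting both brackets to zero gives the nullclines N_1 + 0.4N_2 = 250 and 1.7N_1 + N_2 = 620.
Substituting N_2 = 620 - 1.7N_1 into the first: N_1(1 - 0.4·1.7) = 250 - 0.4·620.
So N_1* = 2/0.32 = 6.25, and then N_2* = 620 - 1.7·6.25 = 609.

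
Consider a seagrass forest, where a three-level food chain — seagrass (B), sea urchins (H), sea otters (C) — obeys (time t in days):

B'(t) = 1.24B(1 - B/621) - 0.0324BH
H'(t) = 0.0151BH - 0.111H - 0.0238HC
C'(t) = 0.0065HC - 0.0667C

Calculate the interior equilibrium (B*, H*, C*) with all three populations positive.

From dC/dt = 0: 0.0065H* = 0.0667, so H* = 10.3.
From dB/dt = 0: 1.24(1 - B*/621) = 0.0324·10.3, giving B* = 621·(1 - 0.268) = 454.
From dH/dt = 0: 0.0151·454 - 0.111 = 0.0238C*, so C* = 6.75/0.0238 = 284.

B* ≈ 454, H* ≈ 10.3, C* ≈ 284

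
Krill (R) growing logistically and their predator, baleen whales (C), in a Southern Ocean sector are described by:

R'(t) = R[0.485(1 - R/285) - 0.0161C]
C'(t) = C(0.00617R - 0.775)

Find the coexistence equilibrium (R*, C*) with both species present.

R* ≈ 126, C* ≈ 16.8

From dC/dt = 0 with C > 0: 0.00617R* = 0.775, so R* = 126.
Substitute into dR/dt = 0: 0.485(1 - 126/285) = 0.0161C*.
The bracket is 0.559, giving C* = 0.271/0.0161 = 16.8.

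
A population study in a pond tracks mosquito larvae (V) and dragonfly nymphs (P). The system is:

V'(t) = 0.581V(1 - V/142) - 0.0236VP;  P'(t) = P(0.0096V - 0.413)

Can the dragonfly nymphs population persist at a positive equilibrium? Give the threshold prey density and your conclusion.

Threshold V = 43; K > 43, so yes, the predator persists.

The predator equation gives dP/dt > 0 only when V > 0.413/0.0096 = 43.
Without the predator, V → K = 142. Since 142 > 43, the predator can invade and persist.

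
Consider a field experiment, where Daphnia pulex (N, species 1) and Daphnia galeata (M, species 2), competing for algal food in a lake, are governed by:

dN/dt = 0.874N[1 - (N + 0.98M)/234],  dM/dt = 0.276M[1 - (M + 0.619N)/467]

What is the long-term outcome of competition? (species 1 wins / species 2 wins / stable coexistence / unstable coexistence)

Compare the nullcline intercepts: K1/α12 = 234/0.98 = 239 < K2 = 467; K2/α21 = 467/0.619 = 754 > K1 = 234.
Since the inequalities point opposite ways, species 2 can invade but species 1 cannot.

species 2 excludes species 1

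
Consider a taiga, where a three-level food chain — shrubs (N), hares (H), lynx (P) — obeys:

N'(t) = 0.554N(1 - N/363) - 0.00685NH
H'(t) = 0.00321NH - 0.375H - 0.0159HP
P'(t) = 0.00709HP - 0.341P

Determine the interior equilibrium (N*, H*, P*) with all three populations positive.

From dP/dt = 0: 0.00709H* = 0.341, so H* = 48.1.
From dN/dt = 0: 0.554(1 - N*/363) = 0.00685·48.1, giving N* = 363·(1 - 0.595) = 147.
From dH/dt = 0: 0.00321·147 - 0.375 = 0.0159P*, so P* = 0.0973/0.0159 = 6.12.

N* ≈ 147, H* ≈ 48.1, P* ≈ 6.12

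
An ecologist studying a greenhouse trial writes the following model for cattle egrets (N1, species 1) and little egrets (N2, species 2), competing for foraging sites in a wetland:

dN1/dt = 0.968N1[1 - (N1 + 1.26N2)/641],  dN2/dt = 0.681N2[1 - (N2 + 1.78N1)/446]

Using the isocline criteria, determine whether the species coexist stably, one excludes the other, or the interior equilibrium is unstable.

species 1 excludes species 2

Compare the nullcline intercepts: K1/α12 = 641/1.26 = 509 > K2 = 446; K2/α21 = 446/1.78 = 251 < K1 = 641.
Since the inequalities point opposite ways, species 1 can invade but species 2 cannot.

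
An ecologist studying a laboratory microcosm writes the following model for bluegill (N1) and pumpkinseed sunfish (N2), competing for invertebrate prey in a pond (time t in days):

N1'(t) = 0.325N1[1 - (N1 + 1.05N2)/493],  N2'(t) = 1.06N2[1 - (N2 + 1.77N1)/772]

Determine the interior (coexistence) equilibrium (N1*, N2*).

Setting both brackets to zero gives the nullclines N1 + 1.05N2 = 493 and 1.77N1 + N2 = 772.
Substituting N2 = 772 - 1.77N1 into the first: N1(1 - 1.05·1.77) = 493 - 1.05·772.
So N1* = -318/-0.859 = 370, and then N2* = 772 - 1.77·370 = 117.

N1* ≈ 370, N2* ≈ 117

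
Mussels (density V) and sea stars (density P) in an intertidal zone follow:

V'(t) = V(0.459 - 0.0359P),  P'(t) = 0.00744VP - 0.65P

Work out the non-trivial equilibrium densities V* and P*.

Set dP/dt = 0 with P > 0: 0.00744V - 0.65 = 0, so V* = 0.65/0.00744 = 87.4.
Set dV/dt = 0 with V > 0: 0.459 - 0.0359P = 0, so P* = 0.459/0.0359 = 12.8.

V* ≈ 87.4, P* ≈ 12.8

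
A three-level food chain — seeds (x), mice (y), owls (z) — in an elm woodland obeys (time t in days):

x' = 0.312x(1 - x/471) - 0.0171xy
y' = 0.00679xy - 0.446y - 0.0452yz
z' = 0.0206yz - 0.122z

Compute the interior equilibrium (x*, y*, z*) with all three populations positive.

From dz/dt = 0: 0.0206y* = 0.122, so y* = 5.92.
From dx/dt = 0: 0.312(1 - x*/471) = 0.0171·5.92, giving x* = 471·(1 - 0.325) = 318.
From dy/dt = 0: 0.00679·318 - 0.446 = 0.0452z*, so z* = 1.71/0.0452 = 37.9.

x* ≈ 318, y* ≈ 5.92, z* ≈ 37.9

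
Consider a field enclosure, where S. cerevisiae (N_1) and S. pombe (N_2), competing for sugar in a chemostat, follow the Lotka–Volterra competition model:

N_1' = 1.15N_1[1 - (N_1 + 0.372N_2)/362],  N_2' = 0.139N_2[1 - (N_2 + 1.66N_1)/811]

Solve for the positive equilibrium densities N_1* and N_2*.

Setting both brackets to zero gives the nullclines N_1 + 0.372N_2 = 362 and 1.66N_1 + N_2 = 811.
Substituting N_2 = 811 - 1.66N_1 into the first: N_1(1 - 0.372·1.66) = 362 - 0.372·811.
So N_1* = 60.3/0.382 = 158, and then N_2* = 811 - 1.66·158 = 549.

N_1* ≈ 158, N_2* ≈ 549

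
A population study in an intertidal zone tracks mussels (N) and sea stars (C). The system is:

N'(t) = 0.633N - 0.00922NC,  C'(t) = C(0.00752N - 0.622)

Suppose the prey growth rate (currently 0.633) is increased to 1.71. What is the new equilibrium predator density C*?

At the interior fixed point, setting dN/dt = 0 with N > 0 fixes C* = (prey growth rate)/(NC coefficient) — independent of the other coefficients.
With the change, C* = 1.71/0.00922 = 185; it rises from 68.7.

C* ≈ 185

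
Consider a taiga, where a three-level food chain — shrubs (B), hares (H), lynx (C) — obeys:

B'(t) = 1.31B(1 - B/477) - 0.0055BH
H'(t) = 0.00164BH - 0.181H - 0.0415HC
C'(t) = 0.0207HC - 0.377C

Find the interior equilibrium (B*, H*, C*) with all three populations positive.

From dC/dt = 0: 0.0207H* = 0.377, so H* = 18.2.
From dB/dt = 0: 1.31(1 - B*/477) = 0.0055·18.2, giving B* = 477·(1 - 0.0765) = 441.
From dH/dt = 0: 0.00164·441 - 0.181 = 0.0415C*, so C* = 0.541/0.0415 = 13.

B* ≈ 441, H* ≈ 18.2, C* ≈ 13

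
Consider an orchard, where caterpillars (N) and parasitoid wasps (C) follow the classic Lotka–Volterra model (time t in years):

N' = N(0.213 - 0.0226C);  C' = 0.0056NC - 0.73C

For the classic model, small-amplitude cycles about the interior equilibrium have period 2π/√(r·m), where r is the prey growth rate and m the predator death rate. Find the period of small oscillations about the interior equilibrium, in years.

Here r = 0.213 and m = 0.73, so r·m = 0.155.
ω = √0.155 = 0.394 per year, hence T = 2π/ω ≈ 15.9 years.

T ≈ 15.9 years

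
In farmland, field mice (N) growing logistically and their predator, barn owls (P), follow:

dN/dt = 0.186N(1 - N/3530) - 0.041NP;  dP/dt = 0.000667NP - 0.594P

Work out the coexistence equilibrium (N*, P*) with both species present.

N* ≈ 891, P* ≈ 3.39

From dP/dt = 0 with P > 0: 0.000667N* = 0.594, so N* = 891.
Substitute into dN/dt = 0: 0.186(1 - 891/3530) = 0.041P*.
The bracket is 0.748, giving P* = 0.139/0.041 = 3.39.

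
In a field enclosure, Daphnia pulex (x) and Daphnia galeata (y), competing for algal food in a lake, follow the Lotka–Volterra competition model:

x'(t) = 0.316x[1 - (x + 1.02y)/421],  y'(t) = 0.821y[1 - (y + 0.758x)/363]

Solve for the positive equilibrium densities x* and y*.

Setting both brackets to zero gives the nullclines x + 1.02y = 421 and 0.758x + y = 363.
Substituting y = 363 - 0.758x into the first: x(1 - 1.02·0.758) = 421 - 1.02·363.
So x* = 50.7/0.227 = 224, and then y* = 363 - 0.758·224 = 193.

x* ≈ 224, y* ≈ 193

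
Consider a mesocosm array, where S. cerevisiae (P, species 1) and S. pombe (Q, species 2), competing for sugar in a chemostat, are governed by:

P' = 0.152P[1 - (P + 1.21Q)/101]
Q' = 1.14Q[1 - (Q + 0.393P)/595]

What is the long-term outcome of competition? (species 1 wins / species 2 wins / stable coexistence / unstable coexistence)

Compare the nullcline intercepts: K1/α12 = 101/1.21 = 83.5 < K2 = 595; K2/α21 = 595/0.393 = 1510 > K1 = 101.
Since the inequalities point opposite ways, species 2 can invade but species 1 cannot.

species 2 excludes species 1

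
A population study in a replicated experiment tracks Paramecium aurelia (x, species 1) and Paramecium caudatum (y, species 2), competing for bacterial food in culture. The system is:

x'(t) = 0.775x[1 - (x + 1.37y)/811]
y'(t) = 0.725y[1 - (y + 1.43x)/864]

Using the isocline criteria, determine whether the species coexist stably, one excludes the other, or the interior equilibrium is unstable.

Compare the nullcline intercepts: K1/α12 = 811/1.37 = 592 < K2 = 864; K2/α21 = 864/1.43 = 604 < K1 = 811.
Since both are reversed, neither can invade when rare; the interior point is a saddle.

unstable coexistence (outcome depends on initial conditions)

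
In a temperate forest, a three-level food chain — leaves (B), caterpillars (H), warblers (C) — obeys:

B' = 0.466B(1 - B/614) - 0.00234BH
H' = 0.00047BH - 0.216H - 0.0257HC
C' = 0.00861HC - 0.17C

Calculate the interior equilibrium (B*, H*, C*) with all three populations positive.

From dC/dt = 0: 0.00861H* = 0.17, so H* = 19.7.
From dB/dt = 0: 0.466(1 - B*/614) = 0.00234·19.7, giving B* = 614·(1 - 0.0991) = 553.
From dH/dt = 0: 0.00047·553 - 0.216 = 0.0257C*, so C* = 0.044/0.0257 = 1.71.

B* ≈ 553, H* ≈ 19.7, C* ≈ 1.71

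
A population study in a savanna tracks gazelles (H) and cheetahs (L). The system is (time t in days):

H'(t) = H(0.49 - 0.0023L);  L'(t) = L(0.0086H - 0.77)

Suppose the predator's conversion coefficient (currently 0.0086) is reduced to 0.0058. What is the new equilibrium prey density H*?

At the interior fixed point, setting dL/dt = 0 with L > 0 fixes H* = (predator death rate)/(HL coefficient) — independent of the other coefficients.
With the change, H* = 0.77/0.0058 = 133; it rises from 89.5.

H* ≈ 133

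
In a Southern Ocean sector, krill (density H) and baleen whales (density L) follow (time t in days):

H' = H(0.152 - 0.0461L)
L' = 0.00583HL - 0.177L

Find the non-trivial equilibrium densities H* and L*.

Set dL/dt = 0 with L > 0: 0.00583H - 0.177 = 0, so H* = 0.177/0.00583 = 30.4.
Set dH/dt = 0 with H > 0: 0.152 - 0.0461L = 0, so L* = 0.152/0.0461 = 3.3.

H* ≈ 30.4, L* ≈ 3.3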